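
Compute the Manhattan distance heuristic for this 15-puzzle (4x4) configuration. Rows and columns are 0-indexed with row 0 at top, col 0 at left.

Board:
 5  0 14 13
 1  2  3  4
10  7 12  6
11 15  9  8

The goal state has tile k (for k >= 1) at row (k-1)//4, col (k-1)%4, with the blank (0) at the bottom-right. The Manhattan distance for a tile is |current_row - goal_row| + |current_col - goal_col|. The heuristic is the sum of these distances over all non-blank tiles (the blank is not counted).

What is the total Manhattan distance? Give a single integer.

Answer: 31

Derivation:
Tile 5: (0,0)->(1,0) = 1
Tile 14: (0,2)->(3,1) = 4
Tile 13: (0,3)->(3,0) = 6
Tile 1: (1,0)->(0,0) = 1
Tile 2: (1,1)->(0,1) = 1
Tile 3: (1,2)->(0,2) = 1
Tile 4: (1,3)->(0,3) = 1
Tile 10: (2,0)->(2,1) = 1
Tile 7: (2,1)->(1,2) = 2
Tile 12: (2,2)->(2,3) = 1
Tile 6: (2,3)->(1,1) = 3
Tile 11: (3,0)->(2,2) = 3
Tile 15: (3,1)->(3,2) = 1
Tile 9: (3,2)->(2,0) = 3
Tile 8: (3,3)->(1,3) = 2
Sum: 1 + 4 + 6 + 1 + 1 + 1 + 1 + 1 + 2 + 1 + 3 + 3 + 1 + 3 + 2 = 31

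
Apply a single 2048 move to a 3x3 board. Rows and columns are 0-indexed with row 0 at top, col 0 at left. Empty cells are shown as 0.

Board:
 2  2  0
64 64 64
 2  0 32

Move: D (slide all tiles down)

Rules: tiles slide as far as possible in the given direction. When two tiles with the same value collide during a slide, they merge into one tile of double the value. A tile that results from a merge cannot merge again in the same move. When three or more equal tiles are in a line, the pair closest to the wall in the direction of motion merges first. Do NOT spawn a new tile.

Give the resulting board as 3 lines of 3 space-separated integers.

Answer:  2  0  0
64  2 64
 2 64 32

Derivation:
Slide down:
col 0: [2, 64, 2] -> [2, 64, 2]
col 1: [2, 64, 0] -> [0, 2, 64]
col 2: [0, 64, 32] -> [0, 64, 32]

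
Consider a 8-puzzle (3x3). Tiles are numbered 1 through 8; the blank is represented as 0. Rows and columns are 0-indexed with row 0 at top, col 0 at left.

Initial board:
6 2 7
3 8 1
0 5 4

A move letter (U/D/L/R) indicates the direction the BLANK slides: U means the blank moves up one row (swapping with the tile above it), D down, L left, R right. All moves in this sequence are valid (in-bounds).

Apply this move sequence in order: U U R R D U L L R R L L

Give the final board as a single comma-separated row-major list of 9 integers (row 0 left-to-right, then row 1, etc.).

Answer: 0, 2, 7, 6, 8, 1, 3, 5, 4

Derivation:
After move 1 (U):
6 2 7
0 8 1
3 5 4

After move 2 (U):
0 2 7
6 8 1
3 5 4

After move 3 (R):
2 0 7
6 8 1
3 5 4

After move 4 (R):
2 7 0
6 8 1
3 5 4

After move 5 (D):
2 7 1
6 8 0
3 5 4

After move 6 (U):
2 7 0
6 8 1
3 5 4

After move 7 (L):
2 0 7
6 8 1
3 5 4

After move 8 (L):
0 2 7
6 8 1
3 5 4

After move 9 (R):
2 0 7
6 8 1
3 5 4

After move 10 (R):
2 7 0
6 8 1
3 5 4

After move 11 (L):
2 0 7
6 8 1
3 5 4

After move 12 (L):
0 2 7
6 8 1
3 5 4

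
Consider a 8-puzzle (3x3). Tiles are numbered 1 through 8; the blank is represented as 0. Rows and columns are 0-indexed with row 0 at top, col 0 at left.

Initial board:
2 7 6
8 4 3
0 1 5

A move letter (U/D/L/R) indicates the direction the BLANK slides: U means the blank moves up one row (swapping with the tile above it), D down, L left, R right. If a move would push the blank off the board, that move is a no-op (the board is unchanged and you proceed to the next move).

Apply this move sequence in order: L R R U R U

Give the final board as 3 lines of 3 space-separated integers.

Answer: 2 7 0
8 4 6
1 5 3

Derivation:
After move 1 (L):
2 7 6
8 4 3
0 1 5

After move 2 (R):
2 7 6
8 4 3
1 0 5

After move 3 (R):
2 7 6
8 4 3
1 5 0

After move 4 (U):
2 7 6
8 4 0
1 5 3

After move 5 (R):
2 7 6
8 4 0
1 5 3

After move 6 (U):
2 7 0
8 4 6
1 5 3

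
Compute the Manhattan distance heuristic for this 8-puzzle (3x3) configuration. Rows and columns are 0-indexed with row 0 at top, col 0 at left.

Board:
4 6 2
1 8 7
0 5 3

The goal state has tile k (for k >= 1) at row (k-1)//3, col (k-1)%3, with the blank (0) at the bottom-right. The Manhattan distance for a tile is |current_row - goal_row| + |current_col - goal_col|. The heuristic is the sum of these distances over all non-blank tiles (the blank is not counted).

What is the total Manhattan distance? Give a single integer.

Answer: 12

Derivation:
Tile 4: at (0,0), goal (1,0), distance |0-1|+|0-0| = 1
Tile 6: at (0,1), goal (1,2), distance |0-1|+|1-2| = 2
Tile 2: at (0,2), goal (0,1), distance |0-0|+|2-1| = 1
Tile 1: at (1,0), goal (0,0), distance |1-0|+|0-0| = 1
Tile 8: at (1,1), goal (2,1), distance |1-2|+|1-1| = 1
Tile 7: at (1,2), goal (2,0), distance |1-2|+|2-0| = 3
Tile 5: at (2,1), goal (1,1), distance |2-1|+|1-1| = 1
Tile 3: at (2,2), goal (0,2), distance |2-0|+|2-2| = 2
Sum: 1 + 2 + 1 + 1 + 1 + 3 + 1 + 2 = 12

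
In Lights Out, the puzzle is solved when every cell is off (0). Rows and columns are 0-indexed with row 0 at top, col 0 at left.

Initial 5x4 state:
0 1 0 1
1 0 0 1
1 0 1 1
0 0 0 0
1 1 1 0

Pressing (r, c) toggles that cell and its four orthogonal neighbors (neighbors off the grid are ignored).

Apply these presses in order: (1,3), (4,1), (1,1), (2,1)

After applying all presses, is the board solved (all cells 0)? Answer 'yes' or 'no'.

Answer: yes

Derivation:
After press 1 at (1,3):
0 1 0 0
1 0 1 0
1 0 1 0
0 0 0 0
1 1 1 0

After press 2 at (4,1):
0 1 0 0
1 0 1 0
1 0 1 0
0 1 0 0
0 0 0 0

After press 3 at (1,1):
0 0 0 0
0 1 0 0
1 1 1 0
0 1 0 0
0 0 0 0

After press 4 at (2,1):
0 0 0 0
0 0 0 0
0 0 0 0
0 0 0 0
0 0 0 0

Lights still on: 0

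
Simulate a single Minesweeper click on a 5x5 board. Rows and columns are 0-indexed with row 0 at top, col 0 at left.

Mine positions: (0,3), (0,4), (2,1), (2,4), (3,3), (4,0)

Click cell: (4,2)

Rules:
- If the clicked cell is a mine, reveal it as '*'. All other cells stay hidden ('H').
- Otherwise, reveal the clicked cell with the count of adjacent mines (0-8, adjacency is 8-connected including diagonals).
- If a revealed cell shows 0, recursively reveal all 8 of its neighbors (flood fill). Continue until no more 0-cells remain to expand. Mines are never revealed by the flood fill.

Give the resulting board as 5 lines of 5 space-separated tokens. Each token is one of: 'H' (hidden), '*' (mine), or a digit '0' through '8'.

H H H H H
H H H H H
H H H H H
H H H H H
H H 1 H H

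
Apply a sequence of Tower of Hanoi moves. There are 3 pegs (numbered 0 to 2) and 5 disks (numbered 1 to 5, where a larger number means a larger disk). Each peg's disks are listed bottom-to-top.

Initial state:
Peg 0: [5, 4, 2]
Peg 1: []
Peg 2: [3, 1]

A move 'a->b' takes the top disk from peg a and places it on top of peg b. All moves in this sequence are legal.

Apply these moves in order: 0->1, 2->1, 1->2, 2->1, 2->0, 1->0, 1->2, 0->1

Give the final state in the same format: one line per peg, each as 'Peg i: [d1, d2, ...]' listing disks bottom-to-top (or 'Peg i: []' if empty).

After move 1 (0->1):
Peg 0: [5, 4]
Peg 1: [2]
Peg 2: [3, 1]

After move 2 (2->1):
Peg 0: [5, 4]
Peg 1: [2, 1]
Peg 2: [3]

After move 3 (1->2):
Peg 0: [5, 4]
Peg 1: [2]
Peg 2: [3, 1]

After move 4 (2->1):
Peg 0: [5, 4]
Peg 1: [2, 1]
Peg 2: [3]

After move 5 (2->0):
Peg 0: [5, 4, 3]
Peg 1: [2, 1]
Peg 2: []

After move 6 (1->0):
Peg 0: [5, 4, 3, 1]
Peg 1: [2]
Peg 2: []

After move 7 (1->2):
Peg 0: [5, 4, 3, 1]
Peg 1: []
Peg 2: [2]

After move 8 (0->1):
Peg 0: [5, 4, 3]
Peg 1: [1]
Peg 2: [2]

Answer: Peg 0: [5, 4, 3]
Peg 1: [1]
Peg 2: [2]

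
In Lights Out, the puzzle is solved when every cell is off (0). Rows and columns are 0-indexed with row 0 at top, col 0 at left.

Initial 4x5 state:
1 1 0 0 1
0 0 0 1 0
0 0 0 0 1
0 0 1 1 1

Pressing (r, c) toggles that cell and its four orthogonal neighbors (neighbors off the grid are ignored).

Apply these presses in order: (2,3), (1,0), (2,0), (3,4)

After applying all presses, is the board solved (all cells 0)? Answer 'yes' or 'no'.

Answer: no

Derivation:
After press 1 at (2,3):
1 1 0 0 1
0 0 0 0 0
0 0 1 1 0
0 0 1 0 1

After press 2 at (1,0):
0 1 0 0 1
1 1 0 0 0
1 0 1 1 0
0 0 1 0 1

After press 3 at (2,0):
0 1 0 0 1
0 1 0 0 0
0 1 1 1 0
1 0 1 0 1

After press 4 at (3,4):
0 1 0 0 1
0 1 0 0 0
0 1 1 1 1
1 0 1 1 0

Lights still on: 10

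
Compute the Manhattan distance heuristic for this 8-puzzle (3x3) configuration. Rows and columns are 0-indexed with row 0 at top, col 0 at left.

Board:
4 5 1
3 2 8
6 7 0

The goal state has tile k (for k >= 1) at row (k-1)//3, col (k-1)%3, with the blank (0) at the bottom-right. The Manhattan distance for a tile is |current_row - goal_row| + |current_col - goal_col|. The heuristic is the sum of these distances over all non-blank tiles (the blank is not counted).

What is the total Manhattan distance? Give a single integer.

Tile 4: at (0,0), goal (1,0), distance |0-1|+|0-0| = 1
Tile 5: at (0,1), goal (1,1), distance |0-1|+|1-1| = 1
Tile 1: at (0,2), goal (0,0), distance |0-0|+|2-0| = 2
Tile 3: at (1,0), goal (0,2), distance |1-0|+|0-2| = 3
Tile 2: at (1,1), goal (0,1), distance |1-0|+|1-1| = 1
Tile 8: at (1,2), goal (2,1), distance |1-2|+|2-1| = 2
Tile 6: at (2,0), goal (1,2), distance |2-1|+|0-2| = 3
Tile 7: at (2,1), goal (2,0), distance |2-2|+|1-0| = 1
Sum: 1 + 1 + 2 + 3 + 1 + 2 + 3 + 1 = 14

Answer: 14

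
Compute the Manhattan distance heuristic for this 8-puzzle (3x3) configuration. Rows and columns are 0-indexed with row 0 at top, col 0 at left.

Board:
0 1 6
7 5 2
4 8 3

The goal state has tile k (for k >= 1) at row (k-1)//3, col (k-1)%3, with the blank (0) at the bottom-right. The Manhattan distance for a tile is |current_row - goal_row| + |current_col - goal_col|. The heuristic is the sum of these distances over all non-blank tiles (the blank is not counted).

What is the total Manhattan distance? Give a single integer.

Tile 1: at (0,1), goal (0,0), distance |0-0|+|1-0| = 1
Tile 6: at (0,2), goal (1,2), distance |0-1|+|2-2| = 1
Tile 7: at (1,0), goal (2,0), distance |1-2|+|0-0| = 1
Tile 5: at (1,1), goal (1,1), distance |1-1|+|1-1| = 0
Tile 2: at (1,2), goal (0,1), distance |1-0|+|2-1| = 2
Tile 4: at (2,0), goal (1,0), distance |2-1|+|0-0| = 1
Tile 8: at (2,1), goal (2,1), distance |2-2|+|1-1| = 0
Tile 3: at (2,2), goal (0,2), distance |2-0|+|2-2| = 2
Sum: 1 + 1 + 1 + 0 + 2 + 1 + 0 + 2 = 8

Answer: 8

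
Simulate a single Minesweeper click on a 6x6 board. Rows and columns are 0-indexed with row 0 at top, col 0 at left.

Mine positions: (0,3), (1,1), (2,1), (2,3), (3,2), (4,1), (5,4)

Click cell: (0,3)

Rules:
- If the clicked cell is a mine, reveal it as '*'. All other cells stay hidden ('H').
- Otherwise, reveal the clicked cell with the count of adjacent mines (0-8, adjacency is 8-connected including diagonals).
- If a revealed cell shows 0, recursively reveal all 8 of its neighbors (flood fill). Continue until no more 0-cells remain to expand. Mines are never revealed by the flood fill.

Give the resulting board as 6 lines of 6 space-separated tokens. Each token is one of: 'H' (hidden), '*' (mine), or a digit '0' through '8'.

H H H * H H
H H H H H H
H H H H H H
H H H H H H
H H H H H H
H H H H H H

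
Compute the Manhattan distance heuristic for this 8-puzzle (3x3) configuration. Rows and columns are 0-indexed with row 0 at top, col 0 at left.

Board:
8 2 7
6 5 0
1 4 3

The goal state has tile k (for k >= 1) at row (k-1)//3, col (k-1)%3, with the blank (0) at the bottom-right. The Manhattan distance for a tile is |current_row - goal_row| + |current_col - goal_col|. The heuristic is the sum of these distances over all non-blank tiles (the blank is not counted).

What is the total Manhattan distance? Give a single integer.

Answer: 15

Derivation:
Tile 8: at (0,0), goal (2,1), distance |0-2|+|0-1| = 3
Tile 2: at (0,1), goal (0,1), distance |0-0|+|1-1| = 0
Tile 7: at (0,2), goal (2,0), distance |0-2|+|2-0| = 4
Tile 6: at (1,0), goal (1,2), distance |1-1|+|0-2| = 2
Tile 5: at (1,1), goal (1,1), distance |1-1|+|1-1| = 0
Tile 1: at (2,0), goal (0,0), distance |2-0|+|0-0| = 2
Tile 4: at (2,1), goal (1,0), distance |2-1|+|1-0| = 2
Tile 3: at (2,2), goal (0,2), distance |2-0|+|2-2| = 2
Sum: 3 + 0 + 4 + 2 + 0 + 2 + 2 + 2 = 15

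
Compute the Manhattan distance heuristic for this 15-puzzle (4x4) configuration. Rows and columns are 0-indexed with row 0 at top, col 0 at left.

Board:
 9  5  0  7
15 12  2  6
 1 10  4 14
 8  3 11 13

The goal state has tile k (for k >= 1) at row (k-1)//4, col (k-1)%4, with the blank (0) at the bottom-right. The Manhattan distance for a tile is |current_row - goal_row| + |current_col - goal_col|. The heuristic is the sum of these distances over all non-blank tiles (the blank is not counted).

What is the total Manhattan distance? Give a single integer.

Answer: 38

Derivation:
Tile 9: (0,0)->(2,0) = 2
Tile 5: (0,1)->(1,0) = 2
Tile 7: (0,3)->(1,2) = 2
Tile 15: (1,0)->(3,2) = 4
Tile 12: (1,1)->(2,3) = 3
Tile 2: (1,2)->(0,1) = 2
Tile 6: (1,3)->(1,1) = 2
Tile 1: (2,0)->(0,0) = 2
Tile 10: (2,1)->(2,1) = 0
Tile 4: (2,2)->(0,3) = 3
Tile 14: (2,3)->(3,1) = 3
Tile 8: (3,0)->(1,3) = 5
Tile 3: (3,1)->(0,2) = 4
Tile 11: (3,2)->(2,2) = 1
Tile 13: (3,3)->(3,0) = 3
Sum: 2 + 2 + 2 + 4 + 3 + 2 + 2 + 2 + 0 + 3 + 3 + 5 + 4 + 1 + 3 = 38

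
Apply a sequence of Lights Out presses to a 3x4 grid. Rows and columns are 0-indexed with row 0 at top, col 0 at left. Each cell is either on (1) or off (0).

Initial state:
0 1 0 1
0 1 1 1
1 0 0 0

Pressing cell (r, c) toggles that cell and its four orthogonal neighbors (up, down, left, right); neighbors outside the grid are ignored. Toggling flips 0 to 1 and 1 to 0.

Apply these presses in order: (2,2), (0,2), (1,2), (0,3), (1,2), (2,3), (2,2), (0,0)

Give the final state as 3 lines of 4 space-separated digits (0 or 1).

Answer: 1 1 0 1
1 1 0 1
1 0 1 1

Derivation:
After press 1 at (2,2):
0 1 0 1
0 1 0 1
1 1 1 1

After press 2 at (0,2):
0 0 1 0
0 1 1 1
1 1 1 1

After press 3 at (1,2):
0 0 0 0
0 0 0 0
1 1 0 1

After press 4 at (0,3):
0 0 1 1
0 0 0 1
1 1 0 1

After press 5 at (1,2):
0 0 0 1
0 1 1 0
1 1 1 1

After press 6 at (2,3):
0 0 0 1
0 1 1 1
1 1 0 0

After press 7 at (2,2):
0 0 0 1
0 1 0 1
1 0 1 1

After press 8 at (0,0):
1 1 0 1
1 1 0 1
1 0 1 1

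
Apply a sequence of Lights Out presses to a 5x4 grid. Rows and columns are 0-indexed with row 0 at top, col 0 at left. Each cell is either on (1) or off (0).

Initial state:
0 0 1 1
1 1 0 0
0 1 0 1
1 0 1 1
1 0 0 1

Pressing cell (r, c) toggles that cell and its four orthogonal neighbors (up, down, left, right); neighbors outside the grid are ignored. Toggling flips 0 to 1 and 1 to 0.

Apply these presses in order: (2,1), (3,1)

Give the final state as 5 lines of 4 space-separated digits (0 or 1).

After press 1 at (2,1):
0 0 1 1
1 0 0 0
1 0 1 1
1 1 1 1
1 0 0 1

After press 2 at (3,1):
0 0 1 1
1 0 0 0
1 1 1 1
0 0 0 1
1 1 0 1

Answer: 0 0 1 1
1 0 0 0
1 1 1 1
0 0 0 1
1 1 0 1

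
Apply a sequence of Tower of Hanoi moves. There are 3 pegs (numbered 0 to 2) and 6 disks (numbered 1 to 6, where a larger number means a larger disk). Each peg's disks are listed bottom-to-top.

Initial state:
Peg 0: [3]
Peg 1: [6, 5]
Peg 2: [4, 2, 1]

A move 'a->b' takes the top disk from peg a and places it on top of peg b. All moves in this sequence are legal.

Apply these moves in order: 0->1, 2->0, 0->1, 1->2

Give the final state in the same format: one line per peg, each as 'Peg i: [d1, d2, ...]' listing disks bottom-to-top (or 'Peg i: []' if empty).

Answer: Peg 0: []
Peg 1: [6, 5, 3]
Peg 2: [4, 2, 1]

Derivation:
After move 1 (0->1):
Peg 0: []
Peg 1: [6, 5, 3]
Peg 2: [4, 2, 1]

After move 2 (2->0):
Peg 0: [1]
Peg 1: [6, 5, 3]
Peg 2: [4, 2]

After move 3 (0->1):
Peg 0: []
Peg 1: [6, 5, 3, 1]
Peg 2: [4, 2]

After move 4 (1->2):
Peg 0: []
Peg 1: [6, 5, 3]
Peg 2: [4, 2, 1]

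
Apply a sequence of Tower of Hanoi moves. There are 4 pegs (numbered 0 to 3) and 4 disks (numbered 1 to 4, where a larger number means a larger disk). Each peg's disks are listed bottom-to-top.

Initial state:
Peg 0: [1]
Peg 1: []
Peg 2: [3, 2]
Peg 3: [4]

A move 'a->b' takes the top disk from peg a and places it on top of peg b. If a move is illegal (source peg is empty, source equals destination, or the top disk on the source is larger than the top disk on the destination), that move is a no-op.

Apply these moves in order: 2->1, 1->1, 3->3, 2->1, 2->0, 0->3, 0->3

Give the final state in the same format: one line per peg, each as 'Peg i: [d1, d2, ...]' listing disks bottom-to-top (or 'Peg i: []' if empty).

After move 1 (2->1):
Peg 0: [1]
Peg 1: [2]
Peg 2: [3]
Peg 3: [4]

After move 2 (1->1):
Peg 0: [1]
Peg 1: [2]
Peg 2: [3]
Peg 3: [4]

After move 3 (3->3):
Peg 0: [1]
Peg 1: [2]
Peg 2: [3]
Peg 3: [4]

After move 4 (2->1):
Peg 0: [1]
Peg 1: [2]
Peg 2: [3]
Peg 3: [4]

After move 5 (2->0):
Peg 0: [1]
Peg 1: [2]
Peg 2: [3]
Peg 3: [4]

After move 6 (0->3):
Peg 0: []
Peg 1: [2]
Peg 2: [3]
Peg 3: [4, 1]

After move 7 (0->3):
Peg 0: []
Peg 1: [2]
Peg 2: [3]
Peg 3: [4, 1]

Answer: Peg 0: []
Peg 1: [2]
Peg 2: [3]
Peg 3: [4, 1]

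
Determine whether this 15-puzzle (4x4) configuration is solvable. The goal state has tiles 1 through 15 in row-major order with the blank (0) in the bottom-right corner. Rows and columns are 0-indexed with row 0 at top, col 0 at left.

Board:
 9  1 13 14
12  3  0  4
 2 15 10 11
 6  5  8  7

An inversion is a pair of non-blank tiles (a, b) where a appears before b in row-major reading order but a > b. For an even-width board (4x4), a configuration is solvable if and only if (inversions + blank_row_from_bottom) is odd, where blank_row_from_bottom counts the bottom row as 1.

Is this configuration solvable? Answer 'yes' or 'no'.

Inversions: 55
Blank is in row 1 (0-indexed from top), which is row 3 counting from the bottom (bottom = 1).
55 + 3 = 58, which is even, so the puzzle is not solvable.

Answer: no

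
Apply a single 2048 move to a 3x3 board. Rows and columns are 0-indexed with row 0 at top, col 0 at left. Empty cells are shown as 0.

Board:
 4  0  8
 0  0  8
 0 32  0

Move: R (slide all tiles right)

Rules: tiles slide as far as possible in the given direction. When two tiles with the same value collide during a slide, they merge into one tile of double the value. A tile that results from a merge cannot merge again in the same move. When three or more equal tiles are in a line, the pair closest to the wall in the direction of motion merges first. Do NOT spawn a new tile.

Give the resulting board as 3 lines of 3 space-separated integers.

Slide right:
row 0: [4, 0, 8] -> [0, 4, 8]
row 1: [0, 0, 8] -> [0, 0, 8]
row 2: [0, 32, 0] -> [0, 0, 32]

Answer:  0  4  8
 0  0  8
 0  0 32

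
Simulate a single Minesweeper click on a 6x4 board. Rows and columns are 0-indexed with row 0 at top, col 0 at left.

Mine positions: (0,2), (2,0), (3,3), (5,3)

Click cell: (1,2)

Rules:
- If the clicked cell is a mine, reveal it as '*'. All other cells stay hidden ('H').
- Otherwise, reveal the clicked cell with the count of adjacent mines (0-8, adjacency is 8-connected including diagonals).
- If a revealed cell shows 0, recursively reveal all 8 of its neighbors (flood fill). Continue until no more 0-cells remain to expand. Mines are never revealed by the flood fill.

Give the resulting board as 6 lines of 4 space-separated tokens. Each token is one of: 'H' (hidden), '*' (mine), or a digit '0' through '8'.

H H H H
H H 1 H
H H H H
H H H H
H H H H
H H H H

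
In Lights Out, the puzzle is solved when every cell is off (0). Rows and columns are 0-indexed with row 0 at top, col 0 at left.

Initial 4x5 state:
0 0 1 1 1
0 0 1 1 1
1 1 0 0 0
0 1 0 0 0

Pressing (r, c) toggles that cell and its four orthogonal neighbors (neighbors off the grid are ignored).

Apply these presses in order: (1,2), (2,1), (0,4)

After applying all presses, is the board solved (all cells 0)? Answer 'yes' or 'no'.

Answer: yes

Derivation:
After press 1 at (1,2):
0 0 0 1 1
0 1 0 0 1
1 1 1 0 0
0 1 0 0 0

After press 2 at (2,1):
0 0 0 1 1
0 0 0 0 1
0 0 0 0 0
0 0 0 0 0

After press 3 at (0,4):
0 0 0 0 0
0 0 0 0 0
0 0 0 0 0
0 0 0 0 0

Lights still on: 0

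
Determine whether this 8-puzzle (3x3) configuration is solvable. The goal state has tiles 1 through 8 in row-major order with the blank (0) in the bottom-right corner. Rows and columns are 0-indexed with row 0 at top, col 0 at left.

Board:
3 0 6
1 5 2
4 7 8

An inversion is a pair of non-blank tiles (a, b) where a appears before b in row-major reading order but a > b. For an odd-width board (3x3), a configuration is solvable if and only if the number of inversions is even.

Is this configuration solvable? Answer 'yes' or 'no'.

Answer: yes

Derivation:
Inversions (pairs i<j in row-major order where tile[i] > tile[j] > 0): 8
8 is even, so the puzzle is solvable.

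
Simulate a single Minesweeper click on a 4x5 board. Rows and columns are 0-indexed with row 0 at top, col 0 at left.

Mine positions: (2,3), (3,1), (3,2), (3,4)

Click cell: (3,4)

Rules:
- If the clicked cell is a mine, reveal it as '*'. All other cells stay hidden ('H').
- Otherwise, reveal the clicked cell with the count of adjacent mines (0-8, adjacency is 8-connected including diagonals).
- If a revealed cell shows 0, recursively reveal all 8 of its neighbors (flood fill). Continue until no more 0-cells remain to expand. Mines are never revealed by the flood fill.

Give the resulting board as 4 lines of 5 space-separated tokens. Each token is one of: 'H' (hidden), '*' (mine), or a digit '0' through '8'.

H H H H H
H H H H H
H H H H H
H H H H *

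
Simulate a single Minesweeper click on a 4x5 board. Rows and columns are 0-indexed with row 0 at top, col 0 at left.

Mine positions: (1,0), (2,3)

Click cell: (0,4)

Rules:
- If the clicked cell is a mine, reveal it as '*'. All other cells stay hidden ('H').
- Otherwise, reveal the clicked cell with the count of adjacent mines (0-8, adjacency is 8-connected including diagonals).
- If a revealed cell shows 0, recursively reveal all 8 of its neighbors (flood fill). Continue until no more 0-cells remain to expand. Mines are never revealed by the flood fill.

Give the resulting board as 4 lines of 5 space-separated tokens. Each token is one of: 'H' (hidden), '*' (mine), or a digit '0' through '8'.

H 1 0 0 0
H 1 1 1 1
H H H H H
H H H H H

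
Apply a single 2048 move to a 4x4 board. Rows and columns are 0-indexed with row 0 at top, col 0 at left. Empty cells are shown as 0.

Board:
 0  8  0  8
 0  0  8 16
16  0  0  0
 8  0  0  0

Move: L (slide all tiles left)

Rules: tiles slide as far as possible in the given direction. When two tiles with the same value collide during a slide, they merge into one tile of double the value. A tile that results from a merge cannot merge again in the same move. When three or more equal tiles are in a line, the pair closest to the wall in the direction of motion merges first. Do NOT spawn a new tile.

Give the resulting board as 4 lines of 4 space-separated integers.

Answer: 16  0  0  0
 8 16  0  0
16  0  0  0
 8  0  0  0

Derivation:
Slide left:
row 0: [0, 8, 0, 8] -> [16, 0, 0, 0]
row 1: [0, 0, 8, 16] -> [8, 16, 0, 0]
row 2: [16, 0, 0, 0] -> [16, 0, 0, 0]
row 3: [8, 0, 0, 0] -> [8, 0, 0, 0]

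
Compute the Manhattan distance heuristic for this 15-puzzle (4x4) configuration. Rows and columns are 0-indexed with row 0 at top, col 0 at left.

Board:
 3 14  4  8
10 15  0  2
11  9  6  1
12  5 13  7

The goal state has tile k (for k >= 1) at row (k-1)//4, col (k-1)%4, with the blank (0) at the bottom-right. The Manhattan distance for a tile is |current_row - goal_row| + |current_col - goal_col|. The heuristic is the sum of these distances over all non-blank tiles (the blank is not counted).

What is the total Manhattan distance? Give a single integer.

Answer: 37

Derivation:
Tile 3: (0,0)->(0,2) = 2
Tile 14: (0,1)->(3,1) = 3
Tile 4: (0,2)->(0,3) = 1
Tile 8: (0,3)->(1,3) = 1
Tile 10: (1,0)->(2,1) = 2
Tile 15: (1,1)->(3,2) = 3
Tile 2: (1,3)->(0,1) = 3
Tile 11: (2,0)->(2,2) = 2
Tile 9: (2,1)->(2,0) = 1
Tile 6: (2,2)->(1,1) = 2
Tile 1: (2,3)->(0,0) = 5
Tile 12: (3,0)->(2,3) = 4
Tile 5: (3,1)->(1,0) = 3
Tile 13: (3,2)->(3,0) = 2
Tile 7: (3,3)->(1,2) = 3
Sum: 2 + 3 + 1 + 1 + 2 + 3 + 3 + 2 + 1 + 2 + 5 + 4 + 3 + 2 + 3 = 37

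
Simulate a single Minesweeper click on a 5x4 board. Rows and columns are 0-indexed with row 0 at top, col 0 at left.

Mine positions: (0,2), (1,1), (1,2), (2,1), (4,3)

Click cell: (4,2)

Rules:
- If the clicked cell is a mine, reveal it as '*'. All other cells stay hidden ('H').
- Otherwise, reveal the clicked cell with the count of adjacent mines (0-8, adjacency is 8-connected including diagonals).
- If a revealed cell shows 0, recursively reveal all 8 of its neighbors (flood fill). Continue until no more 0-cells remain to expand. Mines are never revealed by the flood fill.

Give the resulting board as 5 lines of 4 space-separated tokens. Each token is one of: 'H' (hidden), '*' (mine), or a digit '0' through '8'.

H H H H
H H H H
H H H H
H H H H
H H 1 H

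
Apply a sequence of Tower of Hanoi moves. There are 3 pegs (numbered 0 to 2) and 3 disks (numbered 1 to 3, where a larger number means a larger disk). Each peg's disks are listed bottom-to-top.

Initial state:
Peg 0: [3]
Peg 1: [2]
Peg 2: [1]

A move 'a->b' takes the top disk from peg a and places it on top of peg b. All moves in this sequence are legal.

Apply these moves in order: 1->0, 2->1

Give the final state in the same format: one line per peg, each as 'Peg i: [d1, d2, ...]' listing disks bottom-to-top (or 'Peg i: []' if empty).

After move 1 (1->0):
Peg 0: [3, 2]
Peg 1: []
Peg 2: [1]

After move 2 (2->1):
Peg 0: [3, 2]
Peg 1: [1]
Peg 2: []

Answer: Peg 0: [3, 2]
Peg 1: [1]
Peg 2: []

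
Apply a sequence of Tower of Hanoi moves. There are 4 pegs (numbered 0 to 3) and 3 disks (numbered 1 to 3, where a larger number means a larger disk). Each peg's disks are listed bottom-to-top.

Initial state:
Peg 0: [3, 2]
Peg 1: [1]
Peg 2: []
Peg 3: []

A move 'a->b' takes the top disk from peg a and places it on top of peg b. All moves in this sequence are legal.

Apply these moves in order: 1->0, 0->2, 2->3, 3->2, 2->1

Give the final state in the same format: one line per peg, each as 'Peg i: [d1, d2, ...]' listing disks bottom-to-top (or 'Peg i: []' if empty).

Answer: Peg 0: [3, 2]
Peg 1: [1]
Peg 2: []
Peg 3: []

Derivation:
After move 1 (1->0):
Peg 0: [3, 2, 1]
Peg 1: []
Peg 2: []
Peg 3: []

After move 2 (0->2):
Peg 0: [3, 2]
Peg 1: []
Peg 2: [1]
Peg 3: []

After move 3 (2->3):
Peg 0: [3, 2]
Peg 1: []
Peg 2: []
Peg 3: [1]

After move 4 (3->2):
Peg 0: [3, 2]
Peg 1: []
Peg 2: [1]
Peg 3: []

After move 5 (2->1):
Peg 0: [3, 2]
Peg 1: [1]
Peg 2: []
Peg 3: []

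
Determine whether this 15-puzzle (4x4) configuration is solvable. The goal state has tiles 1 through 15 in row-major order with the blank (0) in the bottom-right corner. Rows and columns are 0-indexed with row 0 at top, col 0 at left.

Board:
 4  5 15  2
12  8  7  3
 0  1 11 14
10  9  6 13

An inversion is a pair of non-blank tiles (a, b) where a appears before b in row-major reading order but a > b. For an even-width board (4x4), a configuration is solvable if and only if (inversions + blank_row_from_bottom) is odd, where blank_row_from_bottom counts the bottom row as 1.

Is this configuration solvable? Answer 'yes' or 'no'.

Inversions: 45
Blank is in row 2 (0-indexed from top), which is row 2 counting from the bottom (bottom = 1).
45 + 2 = 47, which is odd, so the puzzle is solvable.

Answer: yes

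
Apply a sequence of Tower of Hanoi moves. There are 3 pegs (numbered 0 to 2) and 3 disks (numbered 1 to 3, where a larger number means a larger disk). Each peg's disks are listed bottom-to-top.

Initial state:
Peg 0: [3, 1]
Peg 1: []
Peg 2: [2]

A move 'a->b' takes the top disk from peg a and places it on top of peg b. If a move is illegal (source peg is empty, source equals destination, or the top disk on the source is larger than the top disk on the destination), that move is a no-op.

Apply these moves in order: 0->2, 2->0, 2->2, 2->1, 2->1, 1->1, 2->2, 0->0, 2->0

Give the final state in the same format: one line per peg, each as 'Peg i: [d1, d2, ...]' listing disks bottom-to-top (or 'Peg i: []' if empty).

After move 1 (0->2):
Peg 0: [3]
Peg 1: []
Peg 2: [2, 1]

After move 2 (2->0):
Peg 0: [3, 1]
Peg 1: []
Peg 2: [2]

After move 3 (2->2):
Peg 0: [3, 1]
Peg 1: []
Peg 2: [2]

After move 4 (2->1):
Peg 0: [3, 1]
Peg 1: [2]
Peg 2: []

After move 5 (2->1):
Peg 0: [3, 1]
Peg 1: [2]
Peg 2: []

After move 6 (1->1):
Peg 0: [3, 1]
Peg 1: [2]
Peg 2: []

After move 7 (2->2):
Peg 0: [3, 1]
Peg 1: [2]
Peg 2: []

After move 8 (0->0):
Peg 0: [3, 1]
Peg 1: [2]
Peg 2: []

After move 9 (2->0):
Peg 0: [3, 1]
Peg 1: [2]
Peg 2: []

Answer: Peg 0: [3, 1]
Peg 1: [2]
Peg 2: []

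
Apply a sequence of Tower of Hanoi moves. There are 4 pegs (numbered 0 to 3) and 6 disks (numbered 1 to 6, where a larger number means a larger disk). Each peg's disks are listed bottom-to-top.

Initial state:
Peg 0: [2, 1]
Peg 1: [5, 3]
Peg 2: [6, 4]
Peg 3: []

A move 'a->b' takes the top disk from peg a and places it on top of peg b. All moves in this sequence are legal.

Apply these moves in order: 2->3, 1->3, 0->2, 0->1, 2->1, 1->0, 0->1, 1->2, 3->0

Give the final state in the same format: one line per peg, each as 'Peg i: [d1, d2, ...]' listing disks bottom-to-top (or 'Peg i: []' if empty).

Answer: Peg 0: [3]
Peg 1: [5, 2]
Peg 2: [6, 1]
Peg 3: [4]

Derivation:
After move 1 (2->3):
Peg 0: [2, 1]
Peg 1: [5, 3]
Peg 2: [6]
Peg 3: [4]

After move 2 (1->3):
Peg 0: [2, 1]
Peg 1: [5]
Peg 2: [6]
Peg 3: [4, 3]

After move 3 (0->2):
Peg 0: [2]
Peg 1: [5]
Peg 2: [6, 1]
Peg 3: [4, 3]

After move 4 (0->1):
Peg 0: []
Peg 1: [5, 2]
Peg 2: [6, 1]
Peg 3: [4, 3]

After move 5 (2->1):
Peg 0: []
Peg 1: [5, 2, 1]
Peg 2: [6]
Peg 3: [4, 3]

After move 6 (1->0):
Peg 0: [1]
Peg 1: [5, 2]
Peg 2: [6]
Peg 3: [4, 3]

After move 7 (0->1):
Peg 0: []
Peg 1: [5, 2, 1]
Peg 2: [6]
Peg 3: [4, 3]

After move 8 (1->2):
Peg 0: []
Peg 1: [5, 2]
Peg 2: [6, 1]
Peg 3: [4, 3]

After move 9 (3->0):
Peg 0: [3]
Peg 1: [5, 2]
Peg 2: [6, 1]
Peg 3: [4]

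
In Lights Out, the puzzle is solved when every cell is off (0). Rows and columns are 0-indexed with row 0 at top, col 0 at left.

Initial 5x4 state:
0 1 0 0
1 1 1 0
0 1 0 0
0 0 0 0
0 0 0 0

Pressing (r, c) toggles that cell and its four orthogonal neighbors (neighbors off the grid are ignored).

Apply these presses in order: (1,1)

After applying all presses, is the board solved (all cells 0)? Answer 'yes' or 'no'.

After press 1 at (1,1):
0 0 0 0
0 0 0 0
0 0 0 0
0 0 0 0
0 0 0 0

Lights still on: 0

Answer: yes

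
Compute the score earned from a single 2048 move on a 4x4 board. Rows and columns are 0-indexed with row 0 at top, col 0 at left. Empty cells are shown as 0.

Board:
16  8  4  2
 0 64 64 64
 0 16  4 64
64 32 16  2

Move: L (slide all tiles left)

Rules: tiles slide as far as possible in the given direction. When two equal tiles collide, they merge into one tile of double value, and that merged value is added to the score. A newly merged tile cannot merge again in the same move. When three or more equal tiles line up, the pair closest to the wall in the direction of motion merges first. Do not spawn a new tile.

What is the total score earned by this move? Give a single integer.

Slide left:
row 0: [16, 8, 4, 2] -> [16, 8, 4, 2]  score +0 (running 0)
row 1: [0, 64, 64, 64] -> [128, 64, 0, 0]  score +128 (running 128)
row 2: [0, 16, 4, 64] -> [16, 4, 64, 0]  score +0 (running 128)
row 3: [64, 32, 16, 2] -> [64, 32, 16, 2]  score +0 (running 128)
Board after move:
 16   8   4   2
128  64   0   0
 16   4  64   0
 64  32  16   2

Answer: 128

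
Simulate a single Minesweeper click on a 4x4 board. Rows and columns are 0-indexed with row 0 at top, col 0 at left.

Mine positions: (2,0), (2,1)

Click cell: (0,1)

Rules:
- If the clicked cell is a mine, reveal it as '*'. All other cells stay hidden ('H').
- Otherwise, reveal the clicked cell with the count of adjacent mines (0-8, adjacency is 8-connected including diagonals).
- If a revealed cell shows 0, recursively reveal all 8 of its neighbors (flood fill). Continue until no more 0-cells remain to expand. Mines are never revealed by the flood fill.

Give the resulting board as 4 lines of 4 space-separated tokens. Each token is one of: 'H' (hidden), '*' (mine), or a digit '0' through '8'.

0 0 0 0
2 2 1 0
H H 1 0
H H 1 0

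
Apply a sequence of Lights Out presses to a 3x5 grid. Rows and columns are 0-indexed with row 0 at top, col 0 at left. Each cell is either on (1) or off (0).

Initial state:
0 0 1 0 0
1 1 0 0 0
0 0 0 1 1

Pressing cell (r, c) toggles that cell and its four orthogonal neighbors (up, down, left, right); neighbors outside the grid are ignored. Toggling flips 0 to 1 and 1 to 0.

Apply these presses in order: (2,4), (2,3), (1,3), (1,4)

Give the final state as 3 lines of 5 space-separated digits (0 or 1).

Answer: 0 0 1 1 1
1 1 1 1 1
0 0 1 0 0

Derivation:
After press 1 at (2,4):
0 0 1 0 0
1 1 0 0 1
0 0 0 0 0

After press 2 at (2,3):
0 0 1 0 0
1 1 0 1 1
0 0 1 1 1

After press 3 at (1,3):
0 0 1 1 0
1 1 1 0 0
0 0 1 0 1

After press 4 at (1,4):
0 0 1 1 1
1 1 1 1 1
0 0 1 0 0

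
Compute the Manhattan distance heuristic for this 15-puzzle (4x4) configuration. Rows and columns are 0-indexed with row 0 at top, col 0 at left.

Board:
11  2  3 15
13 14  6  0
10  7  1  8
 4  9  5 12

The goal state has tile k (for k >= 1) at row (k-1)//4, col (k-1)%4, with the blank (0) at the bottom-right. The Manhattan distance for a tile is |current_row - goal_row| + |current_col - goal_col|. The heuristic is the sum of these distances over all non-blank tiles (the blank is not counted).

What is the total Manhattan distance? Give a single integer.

Tile 11: at (0,0), goal (2,2), distance |0-2|+|0-2| = 4
Tile 2: at (0,1), goal (0,1), distance |0-0|+|1-1| = 0
Tile 3: at (0,2), goal (0,2), distance |0-0|+|2-2| = 0
Tile 15: at (0,3), goal (3,2), distance |0-3|+|3-2| = 4
Tile 13: at (1,0), goal (3,0), distance |1-3|+|0-0| = 2
Tile 14: at (1,1), goal (3,1), distance |1-3|+|1-1| = 2
Tile 6: at (1,2), goal (1,1), distance |1-1|+|2-1| = 1
Tile 10: at (2,0), goal (2,1), distance |2-2|+|0-1| = 1
Tile 7: at (2,1), goal (1,2), distance |2-1|+|1-2| = 2
Tile 1: at (2,2), goal (0,0), distance |2-0|+|2-0| = 4
Tile 8: at (2,3), goal (1,3), distance |2-1|+|3-3| = 1
Tile 4: at (3,0), goal (0,3), distance |3-0|+|0-3| = 6
Tile 9: at (3,1), goal (2,0), distance |3-2|+|1-0| = 2
Tile 5: at (3,2), goal (1,0), distance |3-1|+|2-0| = 4
Tile 12: at (3,3), goal (2,3), distance |3-2|+|3-3| = 1
Sum: 4 + 0 + 0 + 4 + 2 + 2 + 1 + 1 + 2 + 4 + 1 + 6 + 2 + 4 + 1 = 34

Answer: 34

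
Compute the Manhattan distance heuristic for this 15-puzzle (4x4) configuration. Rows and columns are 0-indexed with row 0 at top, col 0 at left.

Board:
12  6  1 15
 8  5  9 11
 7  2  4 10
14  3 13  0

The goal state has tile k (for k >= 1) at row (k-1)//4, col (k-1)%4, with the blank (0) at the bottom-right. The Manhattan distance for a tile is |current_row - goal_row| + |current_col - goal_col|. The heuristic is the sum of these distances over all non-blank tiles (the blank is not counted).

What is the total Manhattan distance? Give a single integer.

Answer: 38

Derivation:
Tile 12: (0,0)->(2,3) = 5
Tile 6: (0,1)->(1,1) = 1
Tile 1: (0,2)->(0,0) = 2
Tile 15: (0,3)->(3,2) = 4
Tile 8: (1,0)->(1,3) = 3
Tile 5: (1,1)->(1,0) = 1
Tile 9: (1,2)->(2,0) = 3
Tile 11: (1,3)->(2,2) = 2
Tile 7: (2,0)->(1,2) = 3
Tile 2: (2,1)->(0,1) = 2
Tile 4: (2,2)->(0,3) = 3
Tile 10: (2,3)->(2,1) = 2
Tile 14: (3,0)->(3,1) = 1
Tile 3: (3,1)->(0,2) = 4
Tile 13: (3,2)->(3,0) = 2
Sum: 5 + 1 + 2 + 4 + 3 + 1 + 3 + 2 + 3 + 2 + 3 + 2 + 1 + 4 + 2 = 38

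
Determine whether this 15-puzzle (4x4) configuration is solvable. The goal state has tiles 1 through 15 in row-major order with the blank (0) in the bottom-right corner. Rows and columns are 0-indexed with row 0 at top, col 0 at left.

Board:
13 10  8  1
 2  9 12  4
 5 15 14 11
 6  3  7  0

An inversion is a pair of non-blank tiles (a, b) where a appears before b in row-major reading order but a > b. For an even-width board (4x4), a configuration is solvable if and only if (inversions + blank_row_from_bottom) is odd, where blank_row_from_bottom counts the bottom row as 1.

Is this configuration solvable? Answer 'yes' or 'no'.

Inversions: 54
Blank is in row 3 (0-indexed from top), which is row 1 counting from the bottom (bottom = 1).
54 + 1 = 55, which is odd, so the puzzle is solvable.

Answer: yes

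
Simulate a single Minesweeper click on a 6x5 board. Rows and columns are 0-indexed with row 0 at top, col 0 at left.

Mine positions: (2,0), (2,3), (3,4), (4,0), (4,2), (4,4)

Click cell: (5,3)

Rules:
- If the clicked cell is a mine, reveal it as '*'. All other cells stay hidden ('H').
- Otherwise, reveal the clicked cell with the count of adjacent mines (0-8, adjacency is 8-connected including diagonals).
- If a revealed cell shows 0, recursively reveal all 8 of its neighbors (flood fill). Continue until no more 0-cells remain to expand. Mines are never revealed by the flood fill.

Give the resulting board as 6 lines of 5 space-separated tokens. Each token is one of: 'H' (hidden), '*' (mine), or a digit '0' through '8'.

H H H H H
H H H H H
H H H H H
H H H H H
H H H H H
H H H 2 H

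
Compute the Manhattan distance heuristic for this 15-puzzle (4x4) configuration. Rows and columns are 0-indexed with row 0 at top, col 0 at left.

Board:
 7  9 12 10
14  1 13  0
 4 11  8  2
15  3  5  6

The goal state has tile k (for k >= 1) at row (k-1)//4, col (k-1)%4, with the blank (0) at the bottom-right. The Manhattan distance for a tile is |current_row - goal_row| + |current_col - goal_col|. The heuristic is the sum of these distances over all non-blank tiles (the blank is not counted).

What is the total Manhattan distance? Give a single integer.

Answer: 48

Derivation:
Tile 7: (0,0)->(1,2) = 3
Tile 9: (0,1)->(2,0) = 3
Tile 12: (0,2)->(2,3) = 3
Tile 10: (0,3)->(2,1) = 4
Tile 14: (1,0)->(3,1) = 3
Tile 1: (1,1)->(0,0) = 2
Tile 13: (1,2)->(3,0) = 4
Tile 4: (2,0)->(0,3) = 5
Tile 11: (2,1)->(2,2) = 1
Tile 8: (2,2)->(1,3) = 2
Tile 2: (2,3)->(0,1) = 4
Tile 15: (3,0)->(3,2) = 2
Tile 3: (3,1)->(0,2) = 4
Tile 5: (3,2)->(1,0) = 4
Tile 6: (3,3)->(1,1) = 4
Sum: 3 + 3 + 3 + 4 + 3 + 2 + 4 + 5 + 1 + 2 + 4 + 2 + 4 + 4 + 4 = 48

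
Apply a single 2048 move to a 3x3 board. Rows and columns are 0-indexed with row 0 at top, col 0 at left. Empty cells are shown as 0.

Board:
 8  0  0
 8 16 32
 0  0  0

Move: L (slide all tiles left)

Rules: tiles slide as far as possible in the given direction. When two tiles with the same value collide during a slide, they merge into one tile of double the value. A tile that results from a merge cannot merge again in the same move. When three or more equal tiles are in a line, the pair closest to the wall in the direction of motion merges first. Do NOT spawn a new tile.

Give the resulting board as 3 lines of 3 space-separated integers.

Answer:  8  0  0
 8 16 32
 0  0  0

Derivation:
Slide left:
row 0: [8, 0, 0] -> [8, 0, 0]
row 1: [8, 16, 32] -> [8, 16, 32]
row 2: [0, 0, 0] -> [0, 0, 0]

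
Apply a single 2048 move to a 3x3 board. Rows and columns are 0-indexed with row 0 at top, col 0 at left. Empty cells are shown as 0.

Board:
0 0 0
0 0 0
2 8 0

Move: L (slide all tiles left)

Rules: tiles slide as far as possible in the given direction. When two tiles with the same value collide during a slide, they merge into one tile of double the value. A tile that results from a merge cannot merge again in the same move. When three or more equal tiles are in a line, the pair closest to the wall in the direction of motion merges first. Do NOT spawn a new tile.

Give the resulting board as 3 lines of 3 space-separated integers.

Slide left:
row 0: [0, 0, 0] -> [0, 0, 0]
row 1: [0, 0, 0] -> [0, 0, 0]
row 2: [2, 8, 0] -> [2, 8, 0]

Answer: 0 0 0
0 0 0
2 8 0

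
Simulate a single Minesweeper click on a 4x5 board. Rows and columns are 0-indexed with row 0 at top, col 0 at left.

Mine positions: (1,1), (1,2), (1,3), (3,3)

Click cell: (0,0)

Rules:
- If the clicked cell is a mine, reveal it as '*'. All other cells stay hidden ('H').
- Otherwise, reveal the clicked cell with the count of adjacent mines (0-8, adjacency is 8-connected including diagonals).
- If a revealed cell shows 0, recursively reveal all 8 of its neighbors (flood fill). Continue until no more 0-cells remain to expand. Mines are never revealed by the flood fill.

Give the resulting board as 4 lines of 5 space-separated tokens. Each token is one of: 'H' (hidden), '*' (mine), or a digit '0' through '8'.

1 H H H H
H H H H H
H H H H H
H H H H H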